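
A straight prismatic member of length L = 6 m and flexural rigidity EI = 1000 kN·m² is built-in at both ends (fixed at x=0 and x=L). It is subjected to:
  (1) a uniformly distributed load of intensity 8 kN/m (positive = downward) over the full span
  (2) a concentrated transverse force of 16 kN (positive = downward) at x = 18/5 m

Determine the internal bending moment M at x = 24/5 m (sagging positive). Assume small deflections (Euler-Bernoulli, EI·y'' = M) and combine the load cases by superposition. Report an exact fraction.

Load 1 — uniform load w=8 kN/m over full span:
  M_1 = wLx/2 - wL²/12 - wx²/2 = 8·6·(24/5)/2 - 8·6²/12 - 8·(24/5)²/2 = -24/25 kN·m
Load 2 — point force P=16 kN at a=18/5 m (b=L-a=12/5):
  M_2 = Pa²(a+3b)(L-x)/L³ - Pa²b/L²  [x>a] = 16·(18/5)²·((18/5)+3·(12/5))·(6-(24/5))/6³ - 16·(18/5)²·(12/5)/6² = -864/625 kN·m
Superposition: M = Σ M_i = -1464/625 kN·m ≈ -2.342400 kN·m

M(24/5) = -1464/625 kN·m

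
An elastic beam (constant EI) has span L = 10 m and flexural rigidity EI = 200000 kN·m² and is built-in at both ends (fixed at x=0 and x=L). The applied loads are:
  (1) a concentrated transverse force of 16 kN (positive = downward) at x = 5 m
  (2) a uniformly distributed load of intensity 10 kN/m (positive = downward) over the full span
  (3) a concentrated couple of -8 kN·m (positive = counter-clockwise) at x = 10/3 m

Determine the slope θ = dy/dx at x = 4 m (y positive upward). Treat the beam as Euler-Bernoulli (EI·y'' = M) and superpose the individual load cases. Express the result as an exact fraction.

Load 1 — point force P=16 kN at a=5 m (b=L-a=5):
  θ_1 = -Pb²x(2aL-(3a+b)x)/(2L³EI)  [x≤a] = -16·5²·4·(2·5·10-(3·5+5)·4)/(2·10³·200000) = -1/12500 rad
Load 2 — uniform load w=10 kN/m over full span:
  θ_2 = -wx(L-x)(L-2x)/(12EI) = -10·4·(10-4)·(10-2·4)/(12·200000) = -1/5000 rad
Load 3 — applied couple M₀=-8 kN·m at a=10/3 m (b=L-a=20/3):
  θ_3 = (R_Ax²/2 - M_Ax - M₀(x-a))/EI  [x>a] with R_A=-16/15, M_A=0 = ((-16/15)·4²/2 - 0·4 - (-8)·(4-(10/3)))/200000 = -1/62500 rad
Superposition: θ = Σ θ_i = -37/125000 rad ≈ -0.000296 rad

θ(4) = -37/125000 rad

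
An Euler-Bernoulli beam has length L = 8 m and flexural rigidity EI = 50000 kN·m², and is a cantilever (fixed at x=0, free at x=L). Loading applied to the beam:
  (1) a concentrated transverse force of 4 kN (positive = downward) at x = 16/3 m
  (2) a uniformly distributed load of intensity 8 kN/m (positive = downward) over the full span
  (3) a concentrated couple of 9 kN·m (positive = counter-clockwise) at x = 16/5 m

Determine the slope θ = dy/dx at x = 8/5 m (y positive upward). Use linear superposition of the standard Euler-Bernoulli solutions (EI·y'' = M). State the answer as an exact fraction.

Load 1 — point force P=4 kN at a=16/3 m (b=L-a=8/3):
  θ_1 = -Px(2a-x)/(2EI)  [x≤a] = -4·(8/5)·(2·(16/3)-(8/5))/(2·50000) = -136/234375 rad
Load 2 — uniform load w=8 kN/m over full span:
  θ_2 = -wx(x²-3Lx+3L²)/(6EI) = -8·(8/5)·((8/5)²-3·8·(8/5)+3·8²)/(6·50000) = -7808/1171875 rad
Load 3 — applied couple M₀=9 kN·m at a=16/5 m (b=L-a=24/5):
  θ_3 = M₀x/EI  [x≤a] = 9·(8/5)/50000 = 9/31250 rad
Superposition: θ = Σ θ_i = -16301/2343750 rad ≈ -0.006955 rad

θ(8/5) = -16301/2343750 rad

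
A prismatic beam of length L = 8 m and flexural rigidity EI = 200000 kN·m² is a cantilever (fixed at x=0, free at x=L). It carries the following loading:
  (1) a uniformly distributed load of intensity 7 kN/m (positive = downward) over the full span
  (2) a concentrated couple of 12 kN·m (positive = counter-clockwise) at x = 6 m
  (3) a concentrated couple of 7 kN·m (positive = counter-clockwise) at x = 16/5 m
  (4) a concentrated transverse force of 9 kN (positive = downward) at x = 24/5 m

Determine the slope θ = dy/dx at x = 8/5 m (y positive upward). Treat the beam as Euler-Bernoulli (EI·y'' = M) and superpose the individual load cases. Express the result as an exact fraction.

θ(8/5) = -14939/9375000 rad

Load 1 — uniform load w=7 kN/m over full span:
  θ_1 = -wx(x²-3Lx+3L²)/(6EI) = -7·(8/5)·((8/5)²-3·8·(8/5)+3·8²)/(6·200000) = -1708/1171875 rad
Load 2 — applied couple M₀=12 kN·m at a=6 m (b=L-a=2):
  θ_2 = M₀x/EI  [x≤a] = 12·(8/5)/200000 = 3/31250 rad
Load 3 — applied couple M₀=7 kN·m at a=16/5 m (b=L-a=24/5):
  θ_3 = M₀x/EI  [x≤a] = 7·(8/5)/200000 = 7/125000 rad
Load 4 — point force P=9 kN at a=24/5 m (b=L-a=16/5):
  θ_4 = -Px(2a-x)/(2EI)  [x≤a] = -9·(8/5)·(2·(24/5)-(8/5))/(2·200000) = -9/31250 rad
Superposition: θ = Σ θ_i = -14939/9375000 rad ≈ -0.001593 rad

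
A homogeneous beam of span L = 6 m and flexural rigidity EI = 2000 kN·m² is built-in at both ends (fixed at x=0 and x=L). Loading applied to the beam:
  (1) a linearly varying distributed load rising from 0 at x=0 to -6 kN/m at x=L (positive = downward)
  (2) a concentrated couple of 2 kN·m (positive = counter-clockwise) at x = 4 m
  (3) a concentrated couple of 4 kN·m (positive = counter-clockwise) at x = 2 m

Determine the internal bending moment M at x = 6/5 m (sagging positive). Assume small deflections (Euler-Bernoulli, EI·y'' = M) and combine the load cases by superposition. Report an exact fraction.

M(6/5) = 728/375 kN·m

Load 1 — triangular load w₀=-6 kN/m (0→w₀ over full span):
  M_1 = 3w₀Lx/20 - w₀L²/30 - w₀x³/(6L) = 3·(-6)·6·(6/5)/20 - (-6)·6²/30 - (-6)·(6/5)³/(6·6) = 126/125 kN·m
Load 2 — applied couple M₀=2 kN·m at a=4 m (b=L-a=2):
  M_2 = R_Ax - M_A  [x≤a] with R_A=4/9, M_A=2/3 = (4/9)·(6/5) - (2/3) = -2/15 kN·m
Load 3 — applied couple M₀=4 kN·m at a=2 m (b=L-a=4):
  M_3 = R_Ax - M_A  [x≤a] with R_A=8/9, M_A=0 = (8/9)·(6/5) - 0 = 16/15 kN·m
Superposition: M = Σ M_i = 728/375 kN·m ≈ 1.941333 kN·m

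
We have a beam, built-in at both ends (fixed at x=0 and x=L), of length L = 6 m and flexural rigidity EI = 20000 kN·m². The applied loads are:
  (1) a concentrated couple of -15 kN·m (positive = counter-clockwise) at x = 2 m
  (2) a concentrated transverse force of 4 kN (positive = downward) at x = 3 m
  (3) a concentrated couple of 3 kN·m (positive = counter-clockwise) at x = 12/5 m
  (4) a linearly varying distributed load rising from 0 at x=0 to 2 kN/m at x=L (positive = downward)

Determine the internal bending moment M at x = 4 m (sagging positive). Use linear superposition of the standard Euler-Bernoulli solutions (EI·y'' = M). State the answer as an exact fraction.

Load 1 — applied couple M₀=-15 kN·m at a=2 m (b=L-a=4):
  M_1 = R_Ax - M_A - M₀  [x>a] with R_A=-10/3, M_A=0 = (-10/3)·4 - 0 - (-15) = 5/3 kN·m
Load 2 — point force P=4 kN at a=3 m (b=L-a=3):
  M_2 = Pa²(a+3b)(L-x)/L³ - Pa²b/L²  [x>a] = 4·3²·(3+3·3)·(6-4)/6³ - 4·3²·3/6² = 1 kN·m
Load 3 — applied couple M₀=3 kN·m at a=12/5 m (b=L-a=18/5):
  M_3 = R_Ax - M_A - M₀  [x>a] with R_A=18/25, M_A=9/25 = (18/25)·4 - (9/25) - 3 = -12/25 kN·m
Load 4 — triangular load w₀=2 kN/m (0→w₀ over full span):
  M_4 = 3w₀Lx/20 - w₀L²/30 - w₀x³/(6L) = 3·2·6·4/20 - 2·6²/30 - 2·4³/(6·6) = 56/45 kN·m
Superposition: M = Σ M_i = 772/225 kN·m ≈ 3.431111 kN·m

M(4) = 772/225 kN·m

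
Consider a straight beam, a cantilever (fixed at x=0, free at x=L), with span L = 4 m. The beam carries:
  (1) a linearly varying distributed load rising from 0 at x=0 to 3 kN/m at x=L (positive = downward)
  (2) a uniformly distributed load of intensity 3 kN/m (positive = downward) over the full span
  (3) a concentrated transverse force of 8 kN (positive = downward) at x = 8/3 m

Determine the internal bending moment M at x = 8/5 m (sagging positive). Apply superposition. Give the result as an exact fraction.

M(8/5) = -9032/375 kN·m

Load 1 — triangular load w₀=3 kN/m (0→w₀ over full span):
  M_1 = w₀Lx/2 - w₀L²/3 - w₀x³/(6L) = 3·4·(8/5)/2 - 3·4²/3 - 3·(8/5)³/(6·4) = -864/125 kN·m
Load 2 — uniform load w=3 kN/m over full span:
  M_2 = -w(L-x)²/2 = -3·(4-(8/5))²/2 = -216/25 kN·m
Load 3 — point force P=8 kN at a=8/3 m (b=L-a=4/3):
  M_3 = -P(a-x)  [x≤a] = -8·((8/3)-(8/5)) = -128/15 kN·m
Superposition: M = Σ M_i = -9032/375 kN·m ≈ -24.085333 kN·m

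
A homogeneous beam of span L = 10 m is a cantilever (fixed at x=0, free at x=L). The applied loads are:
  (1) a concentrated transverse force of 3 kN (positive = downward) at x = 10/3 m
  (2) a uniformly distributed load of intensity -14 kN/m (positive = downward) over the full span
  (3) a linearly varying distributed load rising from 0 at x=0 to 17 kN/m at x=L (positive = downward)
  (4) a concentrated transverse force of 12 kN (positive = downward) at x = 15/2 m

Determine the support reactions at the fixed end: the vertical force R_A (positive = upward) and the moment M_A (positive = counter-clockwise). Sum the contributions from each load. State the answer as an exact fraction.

R_A = -40 kN, M_A = -100/3 kN·m

Load 1 — point force P=3 kN at a=10/3 m (b=L-a=20/3):
  R_A = P = 3 kN
  M_A = Pa = 3·(10/3) = 10 kN·m
Load 2 — uniform load w=-14 kN/m over full span:
  R_A = wL = (-14)·10 = -140 kN
  M_A = wL²/2 = (-14)·10²/2 = -700 kN·m
Load 3 — triangular load w₀=17 kN/m (0→w₀ over full span):
  R_A = w₀L/2 = 17·10/2 = 85 kN
  M_A = w₀L²/3 = 17·10²/3 = 1700/3 kN·m
Load 4 — point force P=12 kN at a=15/2 m (b=L-a=5/2):
  R_A = P = 12 kN
  M_A = Pa = 12·(15/2) = 90 kN·m
Superposition: R_A = -40 kN, M_A = -100/3 kN·m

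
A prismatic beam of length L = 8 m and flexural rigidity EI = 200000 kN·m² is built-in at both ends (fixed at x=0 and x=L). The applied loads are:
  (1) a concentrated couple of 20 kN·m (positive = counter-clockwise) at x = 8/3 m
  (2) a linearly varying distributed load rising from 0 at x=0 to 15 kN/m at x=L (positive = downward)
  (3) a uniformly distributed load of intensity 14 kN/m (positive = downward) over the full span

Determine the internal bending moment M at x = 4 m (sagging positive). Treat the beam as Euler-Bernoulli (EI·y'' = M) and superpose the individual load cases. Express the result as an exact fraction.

Load 1 — applied couple M₀=20 kN·m at a=8/3 m (b=L-a=16/3):
  M_1 = R_Ax - M_A - M₀  [x>a] with R_A=10/3, M_A=0 = (10/3)·4 - 0 - 20 = -20/3 kN·m
Load 2 — triangular load w₀=15 kN/m (0→w₀ over full span):
  M_2 = 3w₀Lx/20 - w₀L²/30 - w₀x³/(6L) = 3·15·8·4/20 - 15·8²/30 - 15·4³/(6·8) = 20 kN·m
Load 3 — uniform load w=14 kN/m over full span:
  M_3 = wLx/2 - wL²/12 - wx²/2 = 14·8·4/2 - 14·8²/12 - 14·4²/2 = 112/3 kN·m
Superposition: M = Σ M_i = 152/3 kN·m ≈ 50.666667 kN·m

M(4) = 152/3 kN·m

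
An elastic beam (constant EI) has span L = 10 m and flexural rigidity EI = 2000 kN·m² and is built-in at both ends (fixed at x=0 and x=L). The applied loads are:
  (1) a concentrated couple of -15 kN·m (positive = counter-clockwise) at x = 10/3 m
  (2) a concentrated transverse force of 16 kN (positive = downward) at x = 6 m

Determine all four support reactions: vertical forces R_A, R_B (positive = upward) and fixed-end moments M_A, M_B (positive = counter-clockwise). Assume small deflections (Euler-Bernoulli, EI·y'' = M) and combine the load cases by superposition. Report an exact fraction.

Load 1 — applied couple M₀=-15 kN·m at a=10/3 m (b=L-a=20/3):
  R_A = 6M₀ab/L³ = 6·(-15)·(10/3)·(20/3)/10³ = -2 kN
  M_A = M₀b(2a-b)/L² = (-15)·(20/3)·(2·(10/3)-(20/3))/10² = 0 kN·m
  R_B = -6M₀ab/L³ = -6·(-15)·(10/3)·(20/3)/10³ = 2 kN
  M_B = M₀a(2b-a)/L² = (-15)·(10/3)·(2·(20/3)-(10/3))/10² = -5 kN·m
Load 2 — point force P=16 kN at a=6 m (b=L-a=4):
  R_A = Pb²(3a+b)/L³ = 16·4²·(3·6+4)/10³ = 704/125 kN
  M_A = Pab²/L² = 16·6·4²/10² = 384/25 kN·m
  R_B = Pa²(a+3b)/L³ = 16·6²·(6+3·4)/10³ = 1296/125 kN
  M_B = -Pa²b/L² = -16·6²·4/10² = -576/25 kN·m
Superposition: R_A = 454/125 kN, M_A = 384/25 kN·m, R_B = 1546/125 kN, M_B = -701/25 kN·m

R_A = 454/125 kN, M_A = 384/25 kN·m, R_B = 1546/125 kN, M_B = -701/25 kN·m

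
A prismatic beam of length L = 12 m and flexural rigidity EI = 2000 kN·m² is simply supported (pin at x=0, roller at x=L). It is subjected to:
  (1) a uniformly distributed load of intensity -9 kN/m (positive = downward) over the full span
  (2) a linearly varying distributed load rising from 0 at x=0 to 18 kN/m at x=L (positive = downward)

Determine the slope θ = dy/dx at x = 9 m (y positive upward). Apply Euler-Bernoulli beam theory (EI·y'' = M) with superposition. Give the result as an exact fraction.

Load 1 — uniform load w=-9 kN/m over full span:
  θ_1 = -w(L³-6Lx²+4x³)/(24EI) = -(-9)·(12³-6·12·9²+4·9³)/(24·2000) = -891/4000 rad
Load 2 — triangular load w₀=18 kN/m (0→w₀ over full span):
  θ_2 = -w₀(7L⁴-30L²x²+15x⁴)/(360LEI) = -18·(7·12⁴-30·12²·9²+15·9⁴)/(360·12·2000) = 35451/160000 rad
Superposition: θ = Σ θ_i = -189/160000 rad ≈ -0.001181 rad

θ(9) = -189/160000 rad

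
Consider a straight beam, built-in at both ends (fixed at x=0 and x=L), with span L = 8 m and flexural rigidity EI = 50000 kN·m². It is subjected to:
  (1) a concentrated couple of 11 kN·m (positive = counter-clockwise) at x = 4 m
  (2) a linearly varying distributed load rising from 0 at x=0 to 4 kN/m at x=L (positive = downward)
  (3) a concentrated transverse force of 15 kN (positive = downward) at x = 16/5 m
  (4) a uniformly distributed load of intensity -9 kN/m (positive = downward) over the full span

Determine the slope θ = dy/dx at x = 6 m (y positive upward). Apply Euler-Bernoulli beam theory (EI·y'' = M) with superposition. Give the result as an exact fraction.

Load 1 — applied couple M₀=11 kN·m at a=4 m (b=L-a=4):
  θ_1 = (R_Ax²/2 - M_Ax - M₀(x-a))/EI  [x>a] with R_A=33/16, M_A=11/4 = ((33/16)·6²/2 - (11/4)·6 - 11·(6-4))/50000 = -11/400000 rad
Load 2 — triangular load w₀=4 kN/m (0→w₀ over full span):
  θ_2 = -w₀(2x(L-x)(L-2x)(x+2L)+x²(L-x)²)/(120LEI) = -4·(2·6·(8-6)·(8-2·6)·(6+2·8)+6²·(8-6)²)/(120·8·50000) = 41/250000 rad
Load 3 — point force P=15 kN at a=16/5 m (b=L-a=24/5):
  θ_3 = Pa²(L-x)(2bL-(3b+a)(L-x))/(2L³EI)  [x>a] = 15·(16/5)²·(8-6)·(2·(24/5)·8-(3·(24/5)+(16/5))·(8-6))/(2·8³·50000) = 39/156250 rad
Load 4 — uniform load w=-9 kN/m over full span:
  θ_4 = -wx(L-x)(L-2x)/(12EI) = -(-9)·6·(8-6)·(8-2·6)/(12·50000) = -9/12500 rad
Superposition: θ = Σ θ_i = -3339/10000000 rad ≈ -0.000334 rad

θ(6) = -3339/10000000 rad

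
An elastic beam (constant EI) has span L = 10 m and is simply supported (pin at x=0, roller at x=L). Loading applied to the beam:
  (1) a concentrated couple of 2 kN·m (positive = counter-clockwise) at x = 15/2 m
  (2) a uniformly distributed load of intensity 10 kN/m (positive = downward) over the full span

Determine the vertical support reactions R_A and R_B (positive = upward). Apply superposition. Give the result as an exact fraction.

Load 1 — applied couple M₀=2 kN·m at a=15/2 m (b=L-a=5/2):
  R_A = M₀/L = 2/10 = 1/5 kN
  R_B = -M₀/L = -2/10 = -1/5 kN
Load 2 — uniform load w=10 kN/m over full span:
  R_A = wL/2 = 10·10/2 = 50 kN
  R_B = wL/2 = 10·10/2 = 50 kN
Superposition: R_A = 251/5 kN, R_B = 249/5 kN

R_A = 251/5 kN, R_B = 249/5 kN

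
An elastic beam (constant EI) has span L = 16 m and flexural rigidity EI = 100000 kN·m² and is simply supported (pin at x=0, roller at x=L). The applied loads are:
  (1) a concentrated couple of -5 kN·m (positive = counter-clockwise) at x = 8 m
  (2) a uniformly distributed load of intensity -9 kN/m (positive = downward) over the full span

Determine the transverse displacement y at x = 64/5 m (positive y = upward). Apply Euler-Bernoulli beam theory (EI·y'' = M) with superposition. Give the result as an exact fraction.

Load 1 — applied couple M₀=-5 kN·m at a=8 m (b=L-a=8):
  y_1 = (M₀x³/(6L)-M₀(x-a)²/2+C₁x)/EI  [x>a] with C₁=M₀(3b²-L²)/(6L)=10/3 = ((-5)·(64/5)³/(6·16)-(-5)·((64/5)-8)²/2+(10/3)·(64/5))/100000 = -7/78125 m
Load 2 — uniform load w=-9 kN/m over full span:
  y_2 = -wx(L³-2Lx²+x³)/(24EI) = -(-9)·(64/5)·(16³-2·16·(64/5)²+(64/5)³)/(24·100000) = 89088/1953125 m
Superposition: y = Σ y_i = 88913/1953125 m ≈ 0.045523 m

y(64/5) = 88913/1953125 m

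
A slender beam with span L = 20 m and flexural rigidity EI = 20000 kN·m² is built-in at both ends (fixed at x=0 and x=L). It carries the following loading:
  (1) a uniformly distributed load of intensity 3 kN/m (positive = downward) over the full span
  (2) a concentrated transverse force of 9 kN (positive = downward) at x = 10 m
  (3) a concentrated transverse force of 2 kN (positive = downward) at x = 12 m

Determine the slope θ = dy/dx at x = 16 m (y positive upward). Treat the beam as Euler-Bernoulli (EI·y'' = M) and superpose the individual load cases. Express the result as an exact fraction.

Load 1 — uniform load w=3 kN/m over full span:
  θ_1 = -wx(L-x)(L-2x)/(12EI) = -3·16·(20-16)·(20-2·16)/(12·20000) = 6/625 rad
Load 2 — point force P=9 kN at a=10 m (b=L-a=10):
  θ_2 = Pa²(L-x)(2bL-(3b+a)(L-x))/(2L³EI)  [x>a] = 9·10²·(20-16)·(2·10·20-(3·10+10)·(20-16))/(2·20³·20000) = 27/10000 rad
Load 3 — point force P=2 kN at a=12 m (b=L-a=8):
  θ_3 = Pa²(L-x)(2bL-(3b+a)(L-x))/(2L³EI)  [x>a] = 2·12²·(20-16)·(2·8·20-(3·8+12)·(20-16))/(2·20³·20000) = 99/156250 rad
Superposition: θ = Σ θ_i = 16167/1250000 rad ≈ 0.012934 rad

θ(16) = 16167/1250000 rad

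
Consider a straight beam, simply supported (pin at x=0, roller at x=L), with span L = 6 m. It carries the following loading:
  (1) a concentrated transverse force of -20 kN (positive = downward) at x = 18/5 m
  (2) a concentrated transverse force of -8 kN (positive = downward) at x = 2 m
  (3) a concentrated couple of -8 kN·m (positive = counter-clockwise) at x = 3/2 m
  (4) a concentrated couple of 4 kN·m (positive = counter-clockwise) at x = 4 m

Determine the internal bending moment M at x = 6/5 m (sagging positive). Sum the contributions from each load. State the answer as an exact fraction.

M(6/5) = -84/5 kN·m

Load 1 — point force P=-20 kN at a=18/5 m (b=L-a=12/5):
  M_1 = Pbx/L  [x≤a] = (-20)·(12/5)·(6/5)/6 = -48/5 kN·m
Load 2 — point force P=-8 kN at a=2 m (b=L-a=4):
  M_2 = Pbx/L  [x≤a] = (-8)·4·(6/5)/6 = -32/5 kN·m
Load 3 — applied couple M₀=-8 kN·m at a=3/2 m (b=L-a=9/2):
  M_3 = M₀x/L  [x≤a] = (-8)·(6/5)/6 = -8/5 kN·m
Load 4 — applied couple M₀=4 kN·m at a=4 m (b=L-a=2):
  M_4 = M₀x/L  [x≤a] = 4·(6/5)/6 = 4/5 kN·m
Superposition: M = Σ M_i = -84/5 kN·m ≈ -16.800000 kN·m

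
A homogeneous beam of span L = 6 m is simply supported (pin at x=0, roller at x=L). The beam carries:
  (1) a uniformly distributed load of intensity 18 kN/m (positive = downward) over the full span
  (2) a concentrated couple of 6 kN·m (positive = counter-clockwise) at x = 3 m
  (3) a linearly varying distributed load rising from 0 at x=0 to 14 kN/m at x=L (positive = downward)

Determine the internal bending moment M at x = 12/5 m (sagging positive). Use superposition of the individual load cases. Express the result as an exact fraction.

Load 1 — uniform load w=18 kN/m over full span:
  M_1 = wx(L-x)/2 = 18·(12/5)·(6-(12/5))/2 = 1944/25 kN·m
Load 2 — applied couple M₀=6 kN·m at a=3 m (b=L-a=3):
  M_2 = M₀x/L  [x≤a] = 6·(12/5)/6 = 12/5 kN·m
Load 3 — triangular load w₀=14 kN/m (0→w₀ over full span):
  M_3 = w₀Lx/6 - w₀x³/(6L) = 14·6·(12/5)/6 - 14·(12/5)³/(6·6) = 3528/125 kN·m
Superposition: M = Σ M_i = 13548/125 kN·m ≈ 108.384000 kN·m

M(12/5) = 13548/125 kN·m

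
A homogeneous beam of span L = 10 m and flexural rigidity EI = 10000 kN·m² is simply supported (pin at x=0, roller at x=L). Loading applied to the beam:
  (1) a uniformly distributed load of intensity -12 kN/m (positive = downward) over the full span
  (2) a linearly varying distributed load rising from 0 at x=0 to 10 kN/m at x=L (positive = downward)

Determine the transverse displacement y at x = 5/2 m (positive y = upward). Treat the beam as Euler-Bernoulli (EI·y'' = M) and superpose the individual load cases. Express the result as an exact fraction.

Load 1 — uniform load w=-12 kN/m over full span:
  y_1 = -wx(L³-2Lx²+x³)/(24EI) = -(-12)·(5/2)·(10³-2·10·(5/2)²+(5/2)³)/(24·10000) = 57/512 m
Load 2 — triangular load w₀=10 kN/m (0→w₀ over full span):
  y_2 = -w₀x(7L⁴-10L²x²+3x⁴)/(360LEI) = -10·(5/2)·(7·10⁴-10·10²·(5/2)²+3·(5/2)⁴)/(360·10·10000) = -545/12288 m
Superposition: y = Σ y_i = 823/12288 m ≈ 0.066976 m

y(5/2) = 823/12288 m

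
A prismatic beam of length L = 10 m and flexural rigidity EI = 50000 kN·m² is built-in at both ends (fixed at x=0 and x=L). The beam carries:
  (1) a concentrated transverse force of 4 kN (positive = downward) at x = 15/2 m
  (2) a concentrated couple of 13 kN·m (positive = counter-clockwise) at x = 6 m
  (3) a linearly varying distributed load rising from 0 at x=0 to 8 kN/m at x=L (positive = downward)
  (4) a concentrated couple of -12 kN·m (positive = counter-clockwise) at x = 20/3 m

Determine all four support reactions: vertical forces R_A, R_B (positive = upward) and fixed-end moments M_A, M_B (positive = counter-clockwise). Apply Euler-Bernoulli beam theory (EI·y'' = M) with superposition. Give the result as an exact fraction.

R_A = 12897/1000 kN, M_A = 17221/600 kN·m, R_B = 31103/1000 kN, M_B = -8813/200 kN·m

Load 1 — point force P=4 kN at a=15/2 m (b=L-a=5/2):
  R_A = Pb²(3a+b)/L³ = 4·(5/2)²·(3·(15/2)+(5/2))/10³ = 5/8 kN
  M_A = Pab²/L² = 4·(15/2)·(5/2)²/10² = 15/8 kN·m
  R_B = Pa²(a+3b)/L³ = 4·(15/2)²·((15/2)+3·(5/2))/10³ = 27/8 kN
  M_B = -Pa²b/L² = -4·(15/2)²·(5/2)/10² = -45/8 kN·m
Load 2 — applied couple M₀=13 kN·m at a=6 m (b=L-a=4):
  R_A = 6M₀ab/L³ = 6·13·6·4/10³ = 234/125 kN
  M_A = M₀b(2a-b)/L² = 13·4·(2·6-4)/10² = 104/25 kN·m
  R_B = -6M₀ab/L³ = -6·13·6·4/10³ = -234/125 kN
  M_B = M₀a(2b-a)/L² = 13·6·(2·4-6)/10² = 39/25 kN·m
Load 3 — triangular load w₀=8 kN/m (0→w₀ over full span):
  R_A = 3w₀L/20 = 3·8·10/20 = 12 kN
  M_A = w₀L²/30 = 8·10²/30 = 80/3 kN·m
  R_B = 7w₀L/20 = 7·8·10/20 = 28 kN
  M_B = -w₀L²/20 = -8·10²/20 = -40 kN·m
Load 4 — applied couple M₀=-12 kN·m at a=20/3 m (b=L-a=10/3):
  R_A = 6M₀ab/L³ = 6·(-12)·(20/3)·(10/3)/10³ = -8/5 kN
  M_A = M₀b(2a-b)/L² = (-12)·(10/3)·(2·(20/3)-(10/3))/10² = -4 kN·m
  R_B = -6M₀ab/L³ = -6·(-12)·(20/3)·(10/3)/10³ = 8/5 kN
  M_B = M₀a(2b-a)/L² = (-12)·(20/3)·(2·(10/3)-(20/3))/10² = 0 kN·m
Superposition: R_A = 12897/1000 kN, M_A = 17221/600 kN·m, R_B = 31103/1000 kN, M_B = -8813/200 kN·m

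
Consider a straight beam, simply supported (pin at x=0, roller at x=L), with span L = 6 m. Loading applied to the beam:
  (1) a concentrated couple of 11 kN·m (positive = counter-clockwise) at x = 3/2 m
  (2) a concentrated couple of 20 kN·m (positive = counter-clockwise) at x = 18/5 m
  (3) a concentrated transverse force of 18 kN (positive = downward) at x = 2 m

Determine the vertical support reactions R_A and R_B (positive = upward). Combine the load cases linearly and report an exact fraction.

Load 1 — applied couple M₀=11 kN·m at a=3/2 m (b=L-a=9/2):
  R_A = M₀/L = 11/6 kN
  R_B = -M₀/L = -11/6 kN
Load 2 — applied couple M₀=20 kN·m at a=18/5 m (b=L-a=12/5):
  R_A = M₀/L = 20/6 = 10/3 kN
  R_B = -M₀/L = -20/6 = -10/3 kN
Load 3 — point force P=18 kN at a=2 m (b=L-a=4):
  R_A = Pb/L = 18·4/6 = 12 kN
  R_B = Pa/L = 18·2/6 = 6 kN
Superposition: R_A = 103/6 kN, R_B = 5/6 kN

R_A = 103/6 kN, R_B = 5/6 kN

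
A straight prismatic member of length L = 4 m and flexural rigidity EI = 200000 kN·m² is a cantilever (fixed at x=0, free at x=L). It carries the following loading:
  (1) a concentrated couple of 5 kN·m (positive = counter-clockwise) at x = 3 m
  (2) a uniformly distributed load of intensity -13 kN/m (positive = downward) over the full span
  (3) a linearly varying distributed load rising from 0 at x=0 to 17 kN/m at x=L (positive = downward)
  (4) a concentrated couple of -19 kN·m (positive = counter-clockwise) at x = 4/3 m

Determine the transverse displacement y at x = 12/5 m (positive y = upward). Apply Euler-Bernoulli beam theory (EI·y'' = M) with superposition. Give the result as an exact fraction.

y(12/5) = -153211/1757812500 m

Load 1 — applied couple M₀=5 kN·m at a=3 m (b=L-a=1):
  y_1 = M₀x²/(2EI)  [x≤a] = 5·(12/5)²/(2·200000) = 9/125000 m
Load 2 — uniform load w=-13 kN/m over full span:
  y_2 = -wx²(x²-4Lx+6L²)/(24EI) = -(-13)·(12/5)²·((12/5)²-4·4·(12/5)+6·4²)/(24·200000) = 3861/3906250 m
Load 3 — triangular load w₀=17 kN/m (0→w₀ over full span):
  y_3 = (w₀Lx³/12-w₀L²x²/6-w₀x⁵/(120L))/EI = (17·4·(12/5)³/12-17·4²·(12/5)²/6-17·(12/5)⁵/(120·4))/200000 = -90627/97656250 m
Load 4 — applied couple M₀=-19 kN·m at a=4/3 m (b=L-a=8/3):
  y_4 = M₀a(2x-a)/(2EI)  [x>a] = (-19)·(4/3)·(2·(12/5)-(4/3))/(2·200000) = -247/1125000 m
Superposition: y = Σ y_i = -153211/1757812500 m ≈ -0.000087 m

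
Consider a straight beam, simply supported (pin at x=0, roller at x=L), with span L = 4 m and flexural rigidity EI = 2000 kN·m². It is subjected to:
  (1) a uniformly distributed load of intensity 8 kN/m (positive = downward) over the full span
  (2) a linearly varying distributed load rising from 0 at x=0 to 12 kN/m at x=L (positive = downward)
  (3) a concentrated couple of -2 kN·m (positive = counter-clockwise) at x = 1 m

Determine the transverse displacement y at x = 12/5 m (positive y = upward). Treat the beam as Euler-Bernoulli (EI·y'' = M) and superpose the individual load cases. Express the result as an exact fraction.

y(12/5) = -360827/15625000 m

Load 1 — uniform load w=8 kN/m over full span:
  y_1 = -wx(L³-2Lx²+x³)/(24EI) = -8·(12/5)·(4³-2·4·(12/5)²+(12/5)³)/(24·2000) = -992/78125 m
Load 2 — triangular load w₀=12 kN/m (0→w₀ over full span):
  y_2 = -w₀x(7L⁴-10L²x²+3x⁴)/(360LEI) = -12·(12/5)·(7·4⁴-10·4²·(12/5)²+3·(12/5)⁴)/(360·4·2000) = -18944/1953125 m
Load 3 — applied couple M₀=-2 kN·m at a=1 m (b=L-a=3):
  y_3 = (M₀x³/(6L)-M₀(x-a)²/2+C₁x)/EI  [x>a] with C₁=M₀(3b²-L²)/(6L)=-11/12 = ((-2)·(12/5)³/(6·4)-(-2)·((12/5)-1)²/2+(-11/12)·(12/5))/2000 = -87/125000 m
Superposition: y = Σ y_i = -360827/15625000 m ≈ -0.023093 m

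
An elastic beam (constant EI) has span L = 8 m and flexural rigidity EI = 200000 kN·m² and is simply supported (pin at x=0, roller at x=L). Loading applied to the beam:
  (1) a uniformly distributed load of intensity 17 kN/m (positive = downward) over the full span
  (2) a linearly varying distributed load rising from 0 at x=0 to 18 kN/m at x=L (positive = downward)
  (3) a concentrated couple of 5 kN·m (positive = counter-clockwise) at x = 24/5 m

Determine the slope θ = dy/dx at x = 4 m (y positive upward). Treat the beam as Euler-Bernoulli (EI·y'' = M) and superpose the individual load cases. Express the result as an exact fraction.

θ(4) = -29/600000 rad

Load 1 — uniform load w=17 kN/m over full span:
  θ_1 = -w(L³-6Lx²+4x³)/(24EI) = -17·(8³-6·8·4²+4·4³)/(24·200000) = 0 rad
Load 2 — triangular load w₀=18 kN/m (0→w₀ over full span):
  θ_2 = -w₀(7L⁴-30L²x²+15x⁴)/(360LEI) = -18·(7·8⁴-30·8²·4²+15·4⁴)/(360·8·200000) = -7/125000 rad
Load 3 — applied couple M₀=5 kN·m at a=24/5 m (b=L-a=16/5):
  θ_3 = (M₀x²/(2L)+C₁)/EI  [x≤a] with C₁=M₀(3b²-L²)/(6L)=-52/15 = (5·4²/(2·8)+(-52/15))/200000 = 23/3000000 rad
Superposition: θ = Σ θ_i = -29/600000 rad ≈ -0.000048 rad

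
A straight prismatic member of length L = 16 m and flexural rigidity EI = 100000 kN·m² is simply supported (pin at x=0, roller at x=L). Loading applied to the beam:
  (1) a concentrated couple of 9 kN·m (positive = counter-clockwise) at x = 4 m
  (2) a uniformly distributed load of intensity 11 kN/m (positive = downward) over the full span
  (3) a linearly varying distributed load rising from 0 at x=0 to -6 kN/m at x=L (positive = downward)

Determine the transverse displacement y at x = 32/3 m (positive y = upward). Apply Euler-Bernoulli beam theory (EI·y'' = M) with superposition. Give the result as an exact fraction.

Load 1 — applied couple M₀=9 kN·m at a=4 m (b=L-a=12):
  y_1 = (M₀x³/(6L)-M₀(x-a)²/2+C₁x)/EI  [x>a] with C₁=M₀(3b²-L²)/(6L)=33/2 = (9·(32/3)³/(6·16)-9·((32/3)-4)²/2+(33/2)·(32/3))/100000 = 101/112500 m
Load 2 — uniform load w=11 kN/m over full span:
  y_2 = -wx(L³-2Lx²+x³)/(24EI) = -11·(32/3)·(16³-2·16·(32/3)²+(32/3)³)/(24·100000) = -61952/759375 m
Load 3 — triangular load w₀=-6 kN/m (0→w₀ over full span):
  y_3 = -w₀x(7L⁴-10L²x²+3x⁴)/(360LEI) = -(-6)·(32/3)·(7·16⁴-10·16²·(32/3)²+3·(32/3)⁴)/(360·16·100000) = 17408/759375 m
Superposition: y = Σ y_i = -58483/1012500 m ≈ -0.057761 m

y(32/3) = -58483/1012500 m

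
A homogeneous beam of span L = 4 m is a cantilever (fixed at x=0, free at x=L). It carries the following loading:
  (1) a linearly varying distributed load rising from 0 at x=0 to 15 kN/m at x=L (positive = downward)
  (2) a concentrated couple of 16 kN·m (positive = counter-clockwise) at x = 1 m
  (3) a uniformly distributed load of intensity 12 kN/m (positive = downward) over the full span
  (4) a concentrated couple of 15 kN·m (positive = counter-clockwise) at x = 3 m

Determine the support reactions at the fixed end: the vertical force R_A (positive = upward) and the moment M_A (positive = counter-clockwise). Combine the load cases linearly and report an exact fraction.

Load 1 — triangular load w₀=15 kN/m (0→w₀ over full span):
  R_A = w₀L/2 = 15·4/2 = 30 kN
  M_A = w₀L²/3 = 15·4²/3 = 80 kN·m
Load 2 — applied couple M₀=16 kN·m at a=1 m (b=L-a=3):
  R_A = 0 kN
  M_A = -M₀ = -16 kN·m
Load 3 — uniform load w=12 kN/m over full span:
  R_A = wL = 12·4 = 48 kN
  M_A = wL²/2 = 12·4²/2 = 96 kN·m
Load 4 — applied couple M₀=15 kN·m at a=3 m (b=L-a=1):
  R_A = 0 kN
  M_A = -M₀ = -15 kN·m
Superposition: R_A = 78 kN, M_A = 145 kN·m

R_A = 78 kN, M_A = 145 kN·m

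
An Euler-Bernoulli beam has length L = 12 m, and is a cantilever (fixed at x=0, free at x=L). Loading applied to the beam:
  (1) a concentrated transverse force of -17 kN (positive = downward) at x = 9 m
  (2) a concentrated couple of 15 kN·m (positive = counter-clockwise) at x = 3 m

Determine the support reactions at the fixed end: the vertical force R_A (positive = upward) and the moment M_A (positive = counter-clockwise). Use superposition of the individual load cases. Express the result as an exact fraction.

Load 1 — point force P=-17 kN at a=9 m (b=L-a=3):
  R_A = P = (-17) = -17 kN
  M_A = Pa = (-17)·9 = -153 kN·m
Load 2 — applied couple M₀=15 kN·m at a=3 m (b=L-a=9):
  R_A = 0 kN
  M_A = -M₀ = -15 kN·m
Superposition: R_A = -17 kN, M_A = -168 kN·m

R_A = -17 kN, M_A = -168 kN·m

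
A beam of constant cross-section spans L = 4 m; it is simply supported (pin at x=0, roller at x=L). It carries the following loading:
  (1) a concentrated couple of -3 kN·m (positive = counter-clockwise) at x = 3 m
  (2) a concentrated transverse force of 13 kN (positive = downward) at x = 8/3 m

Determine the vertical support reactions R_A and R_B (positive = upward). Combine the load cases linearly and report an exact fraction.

Load 1 — applied couple M₀=-3 kN·m at a=3 m (b=L-a=1):
  R_A = M₀/L = (-3)/4 = -3/4 kN
  R_B = -M₀/L = -(-3)/4 = 3/4 kN
Load 2 — point force P=13 kN at a=8/3 m (b=L-a=4/3):
  R_A = Pb/L = 13·(4/3)/4 = 13/3 kN
  R_B = Pa/L = 13·(8/3)/4 = 26/3 kN
Superposition: R_A = 43/12 kN, R_B = 113/12 kN

R_A = 43/12 kN, R_B = 113/12 kN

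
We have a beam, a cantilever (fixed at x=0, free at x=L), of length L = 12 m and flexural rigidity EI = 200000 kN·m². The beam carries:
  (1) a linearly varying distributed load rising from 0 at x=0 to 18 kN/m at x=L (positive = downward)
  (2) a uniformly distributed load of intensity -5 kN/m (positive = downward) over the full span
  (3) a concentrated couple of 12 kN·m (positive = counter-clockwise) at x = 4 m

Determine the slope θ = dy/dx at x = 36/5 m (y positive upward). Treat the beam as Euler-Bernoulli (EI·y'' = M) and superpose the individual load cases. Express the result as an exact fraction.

Load 1 — triangular load w₀=18 kN/m (0→w₀ over full span):
  θ_1 = (w₀Lx²/4-w₀L²x/3-w₀x⁴/(24L))/EI = (18·12·(36/5)²/4-18·12²·(36/5)/3-18·(36/5)⁴/(24·12))/200000 = -140211/7812500 rad
Load 2 — uniform load w=-5 kN/m over full span:
  θ_2 = -wx(x²-3Lx+3L²)/(6EI) = -(-5)·(36/5)·((36/5)²-3·12·(36/5)+3·12²)/(6·200000) = 1053/156250 rad
Load 3 — applied couple M₀=12 kN·m at a=4 m (b=L-a=8):
  θ_3 = M₀a/EI  [x>a] = 12·4/200000 = 3/12500 rad
Superposition: θ = Σ θ_i = -42843/3906250 rad ≈ -0.010968 rad

θ(36/5) = -42843/3906250 rad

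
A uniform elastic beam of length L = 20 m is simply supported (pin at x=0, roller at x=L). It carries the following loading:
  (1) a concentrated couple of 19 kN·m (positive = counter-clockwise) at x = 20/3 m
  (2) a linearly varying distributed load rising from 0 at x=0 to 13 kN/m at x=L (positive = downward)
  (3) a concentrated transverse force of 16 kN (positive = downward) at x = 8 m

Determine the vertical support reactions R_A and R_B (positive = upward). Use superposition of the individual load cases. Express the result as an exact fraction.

Load 1 — applied couple M₀=19 kN·m at a=20/3 m (b=L-a=40/3):
  R_A = M₀/L = 19/20 kN
  R_B = -M₀/L = -19/20 kN
Load 2 — triangular load w₀=13 kN/m (0→w₀ over full span):
  R_A = w₀L/6 = 13·20/6 = 130/3 kN
  R_B = w₀L/3 = 13·20/3 = 260/3 kN
Load 3 — point force P=16 kN at a=8 m (b=L-a=12):
  R_A = Pb/L = 16·12/20 = 48/5 kN
  R_B = Pa/L = 16·8/20 = 32/5 kN
Superposition: R_A = 3233/60 kN, R_B = 5527/60 kN

R_A = 3233/60 kN, R_B = 5527/60 kN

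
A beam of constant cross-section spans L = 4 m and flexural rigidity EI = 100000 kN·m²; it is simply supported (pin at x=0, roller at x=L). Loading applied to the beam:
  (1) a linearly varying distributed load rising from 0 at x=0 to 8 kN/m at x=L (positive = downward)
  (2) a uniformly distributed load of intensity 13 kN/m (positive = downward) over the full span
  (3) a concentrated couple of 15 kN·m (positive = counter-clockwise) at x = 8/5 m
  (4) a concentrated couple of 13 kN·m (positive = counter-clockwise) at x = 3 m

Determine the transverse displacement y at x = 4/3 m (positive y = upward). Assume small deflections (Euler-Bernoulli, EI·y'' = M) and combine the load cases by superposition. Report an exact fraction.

Load 1 — triangular load w₀=8 kN/m (0→w₀ over full span):
  y_1 = -w₀x(7L⁴-10L²x²+3x⁴)/(360LEI) = -8·(4/3)·(7·4⁴-10·4²·(4/3)²+3·(4/3)⁴)/(360·4·100000) = -256/2278125 m
Load 2 — uniform load w=13 kN/m over full span:
  y_2 = -wx(L³-2Lx²+x³)/(24EI) = -13·(4/3)·(4³-2·4·(4/3)²+(4/3)³)/(24·100000) = -286/759375 m
Load 3 — applied couple M₀=15 kN·m at a=8/5 m (b=L-a=12/5):
  y_3 = (M₀x³/(6L)+C₁x)/EI  [x≤a] with C₁=M₀(3b²-L²)/(6L)=4/5 = (15·(4/3)³/(6·4)+(4/5)·(4/3))/100000 = 43/1687500 m
Load 4 — applied couple M₀=13 kN·m at a=3 m (b=L-a=1):
  y_4 = (M₀x³/(6L)+C₁x)/EI  [x≤a] with C₁=M₀(3b²-L²)/(6L)=-169/24 = (13·(4/3)³/(6·4)+(-169/24)·(4/3))/100000 = -1313/16200000 m
Superposition: y = Σ y_i = -396989/729000000 m ≈ -0.000545 m

y(4/3) = -396989/729000000 m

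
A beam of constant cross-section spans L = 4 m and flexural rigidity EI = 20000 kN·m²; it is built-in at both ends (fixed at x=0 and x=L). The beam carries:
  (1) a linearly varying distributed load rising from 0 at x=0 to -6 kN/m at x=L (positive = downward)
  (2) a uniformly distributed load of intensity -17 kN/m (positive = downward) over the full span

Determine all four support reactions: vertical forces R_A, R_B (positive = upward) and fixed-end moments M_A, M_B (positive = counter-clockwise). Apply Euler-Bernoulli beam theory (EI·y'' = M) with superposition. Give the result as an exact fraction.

Load 1 — triangular load w₀=-6 kN/m (0→w₀ over full span):
  R_A = 3w₀L/20 = 3·(-6)·4/20 = -18/5 kN
  M_A = w₀L²/30 = (-6)·4²/30 = -16/5 kN·m
  R_B = 7w₀L/20 = 7·(-6)·4/20 = -42/5 kN
  M_B = -w₀L²/20 = -(-6)·4²/20 = 24/5 kN·m
Load 2 — uniform load w=-17 kN/m over full span:
  R_A = wL/2 = (-17)·4/2 = -34 kN
  M_A = wL²/12 = (-17)·4²/12 = -68/3 kN·m
  R_B = wL/2 = (-17)·4/2 = -34 kN
  M_B = -wL²/12 = -(-17)·4²/12 = 68/3 kN·m
Superposition: R_A = -188/5 kN, M_A = -388/15 kN·m, R_B = -212/5 kN, M_B = 412/15 kN·m

R_A = -188/5 kN, M_A = -388/15 kN·m, R_B = -212/5 kN, M_B = 412/15 kN·m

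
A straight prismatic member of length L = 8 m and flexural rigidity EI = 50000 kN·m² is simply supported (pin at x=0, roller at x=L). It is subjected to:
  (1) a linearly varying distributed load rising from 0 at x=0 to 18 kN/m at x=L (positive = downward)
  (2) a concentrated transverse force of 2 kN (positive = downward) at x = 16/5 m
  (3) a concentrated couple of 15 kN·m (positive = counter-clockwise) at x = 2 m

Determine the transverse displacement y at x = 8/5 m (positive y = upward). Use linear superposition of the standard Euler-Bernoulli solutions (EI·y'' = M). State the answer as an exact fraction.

y(8/5) = -2027661/390625000 m

Load 1 — triangular load w₀=18 kN/m (0→w₀ over full span):
  y_1 = -w₀x(7L⁴-10L²x²+3x⁴)/(360LEI) = -18·(8/5)·(7·8⁴-10·8²·(8/5)²+3·(8/5)⁴)/(360·8·50000) = -264192/48828125 m
Load 2 — point force P=2 kN at a=16/5 m (b=L-a=24/5):
  y_2 = -Pbx(L²-b²-x²)/(6LEI)  [x≤a] = -2·(24/5)·(8/5)·(8²-(24/5)²-(8/5)²)/(6·8·50000) = -96/390625 m
Load 3 — applied couple M₀=15 kN·m at a=2 m (b=L-a=6):
  y_3 = (M₀x³/(6L)+C₁x)/EI  [x≤a] with C₁=M₀(3b²-L²)/(6L)=55/4 = (15·(8/5)³/(6·8)+(55/4)·(8/5))/50000 = 291/625000 m
Superposition: y = Σ y_i = -2027661/390625000 m ≈ -0.005191 m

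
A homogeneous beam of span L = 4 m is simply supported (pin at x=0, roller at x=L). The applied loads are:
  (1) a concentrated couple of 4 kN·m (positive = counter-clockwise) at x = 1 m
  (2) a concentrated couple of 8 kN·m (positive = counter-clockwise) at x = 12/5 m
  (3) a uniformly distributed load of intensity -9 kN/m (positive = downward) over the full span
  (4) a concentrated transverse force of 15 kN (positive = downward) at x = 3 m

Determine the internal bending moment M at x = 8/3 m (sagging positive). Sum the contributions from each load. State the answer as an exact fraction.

M(8/3) = -10 kN·m

Load 1 — applied couple M₀=4 kN·m at a=1 m (b=L-a=3):
  M_1 = M₀x/L - M₀  [x>a] = 4·(8/3)/4 - 4 = -4/3 kN·m
Load 2 — applied couple M₀=8 kN·m at a=12/5 m (b=L-a=8/5):
  M_2 = M₀x/L - M₀  [x>a] = 8·(8/3)/4 - 8 = -8/3 kN·m
Load 3 — uniform load w=-9 kN/m over full span:
  M_3 = wx(L-x)/2 = (-9)·(8/3)·(4-(8/3))/2 = -16 kN·m
Load 4 — point force P=15 kN at a=3 m (b=L-a=1):
  M_4 = Pbx/L  [x≤a] = 15·1·(8/3)/4 = 10 kN·m
Superposition: M = Σ M_i = -10 kN·m ≈ -10.000000 kN·m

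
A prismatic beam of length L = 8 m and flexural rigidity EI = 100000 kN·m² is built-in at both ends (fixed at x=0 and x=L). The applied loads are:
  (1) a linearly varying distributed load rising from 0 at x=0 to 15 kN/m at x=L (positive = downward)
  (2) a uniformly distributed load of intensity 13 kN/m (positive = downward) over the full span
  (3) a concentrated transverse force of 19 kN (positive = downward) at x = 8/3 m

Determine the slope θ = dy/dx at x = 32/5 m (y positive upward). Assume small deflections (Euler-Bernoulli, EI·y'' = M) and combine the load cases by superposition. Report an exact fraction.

θ(32/5) = 10307/10546875 rad

Load 1 — triangular load w₀=15 kN/m (0→w₀ over full span):
  θ_1 = -w₀(2x(L-x)(L-2x)(x+2L)+x²(L-x)²)/(120LEI) = -15·(2·(32/5)·(8-(32/5))·(8-2·(32/5))·((32/5)+2·8)+(32/5)²·(8-(32/5))²)/(120·8·100000) = 128/390625 rad
Load 2 — uniform load w=13 kN/m over full span:
  θ_2 = -wx(L-x)(L-2x)/(12EI) = -13·(32/5)·(8-(32/5))·(8-2·(32/5))/(12·100000) = 208/390625 rad
Load 3 — point force P=19 kN at a=8/3 m (b=L-a=16/3):
  θ_3 = Pa²(L-x)(2bL-(3b+a)(L-x))/(2L³EI)  [x>a] = 19·(8/3)²·(8-(32/5))·(2·(16/3)·8-(3·(16/3)+(8/3))·(8-(32/5)))/(2·8³·100000) = 247/2109375 rad
Superposition: θ = Σ θ_i = 10307/10546875 rad ≈ 0.000977 rad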